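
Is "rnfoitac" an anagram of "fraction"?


Word 1: "fraction" → sorted: acfinort
Word 2: "rnfoitac" → sorted: acfinort
Same letters? acfinort == acfinort
Anagram = Yes


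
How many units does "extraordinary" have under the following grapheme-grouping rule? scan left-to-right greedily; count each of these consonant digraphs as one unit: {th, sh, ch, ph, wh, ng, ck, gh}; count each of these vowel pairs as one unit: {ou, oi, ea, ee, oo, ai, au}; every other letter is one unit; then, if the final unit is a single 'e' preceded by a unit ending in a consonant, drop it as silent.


Word: "extraordinary" (13 letters)
Left-to-right scan:
  (1) 'e' (letter)
  (2) 'x' (letter)
  (3) 't' (letter)
  (4) 'r' (letter)
  (5) 'a' (letter)
  (6) 'o' (letter)
  (7) 'r' (letter)
  (8) 'd' (letter)
  (9) 'i' (letter)
  (10) 'n' (letter)
  (11) 'a' (letter)
  (12) 'r' (letter)
  (13) 'y' (letter)
Units from scan: 13
Sound units = 13 units


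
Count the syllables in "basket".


Word: "basket"
Syllable breakdown: bas / ket
Counting: 2 parts
= 2 syllables


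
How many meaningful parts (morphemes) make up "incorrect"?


Word: "incorrect"
Morphemes: in- / correct
Each morpheme carries meaning
= 2 morphemes


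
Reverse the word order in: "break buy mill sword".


Original: "break buy mill sword"
Words (1..n): break | buy | mill | sword
Reversed (n..1): sword | mill | buy | break
Result = "sword mill buy break"


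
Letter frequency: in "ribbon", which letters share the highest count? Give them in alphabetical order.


Word: "ribbon"
Letter counts:
  'b': 2
  'i': 1
  'n': 1
  'o': 1
  'r': 1
Maximum count = 2
Most frequent = 'b' (2 times each)


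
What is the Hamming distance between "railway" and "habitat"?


Comparing character by character (same length = 7):
  Pos 0: 'r' vs 'h' !=
  Pos 1: 'a' vs 'a' =
  Pos 2: 'i' vs 'b' !=
  Pos 3: 'l' vs 'i' !=
  Pos 4: 'w' vs 't' !=
  Pos 5: 'a' vs 'a' =
  Pos 6: 'y' vs 't' !=
Hamming distance = 5


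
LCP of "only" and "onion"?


Word 1: "only"
Word 2: "onion"
Comparing from start:
  Pos 0: 'o' == 'o'
  Pos 1: 'n' == 'n'
  Pos 2: 'l' != 'i' (stop)
LCP = "on" (length 2)


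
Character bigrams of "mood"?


Word: "mood" (length 4)
Number of bigrams = 4 - 2 + 1 = 3
  Position 0: "mo"
  Position 1: "oo"
  Position 2: "od"
Bigrams = "mo", "oo", "od"


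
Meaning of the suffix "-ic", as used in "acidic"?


Suffix: -ic
As in: acidic -> acid + -ic
Meaning = relating to


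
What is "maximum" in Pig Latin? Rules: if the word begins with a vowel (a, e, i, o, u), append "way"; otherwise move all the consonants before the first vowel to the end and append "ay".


Word: "maximum"
Starts with consonant(s) → move to end, add 'ay'
Consonant cluster: "m"
Pig Latin = "aximummay"


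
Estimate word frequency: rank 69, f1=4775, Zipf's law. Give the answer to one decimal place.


Zipf's law: f(r) = f(1) / r
f(1) = 4775
f(69) = 4775 / 69
= 69.2 occurrences


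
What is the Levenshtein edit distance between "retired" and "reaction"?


Word 1: "retired" (length 7)
Word 2: "reaction" (length 8)
One optimal edit sequence (insert/delete/substitute each cost 1):
  1. keep 'r'
  2. keep 'e'
  3. insert 'a'  (+1)
  4. insert 'c'  (+1)
  5. keep 't'
  6. keep 'i'
  7. delete 'r'  (+1)
  8. substitute 'e' -> 'o'  (+1)
  9. substitute 'd' -> 'n'  (+1)
Total edit operations: 5
Edit distance = 5


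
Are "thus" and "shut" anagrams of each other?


Word 1: "thus" → sorted: hstu
Word 2: "shut" → sorted: hstu
Same letters? hstu == hstu
Anagram = Yes


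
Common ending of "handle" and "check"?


Word 1: "handle"
Word 2: "check"
Comparing from end:
  Pos -1: 'e' != 'k' (stop)
LCS = "" (length 0)


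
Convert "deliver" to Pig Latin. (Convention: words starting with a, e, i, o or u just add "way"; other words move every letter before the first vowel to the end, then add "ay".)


Word: "deliver"
Starts with consonant(s) → move to end, add 'ay'
Consonant cluster: "d"
Pig Latin = "eliverday"


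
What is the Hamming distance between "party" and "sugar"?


Comparing character by character (same length = 5):
  Pos 0: 'p' vs 's' !=
  Pos 1: 'a' vs 'u' !=
  Pos 2: 'r' vs 'g' !=
  Pos 3: 't' vs 'a' !=
  Pos 4: 'y' vs 'r' !=
Hamming distance = 5


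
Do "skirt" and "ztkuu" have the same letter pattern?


Pattern of "skirt": [0, 1, 2, 3, 4]
Pattern of "ztkuu": [0, 1, 2, 3, 3]
Patterns do not match
Same pattern = No


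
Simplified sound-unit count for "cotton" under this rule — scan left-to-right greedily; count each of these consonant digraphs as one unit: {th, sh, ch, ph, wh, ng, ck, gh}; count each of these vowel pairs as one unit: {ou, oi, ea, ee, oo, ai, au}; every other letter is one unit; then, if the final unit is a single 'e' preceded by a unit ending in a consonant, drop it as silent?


Word: "cotton" (6 letters)
Left-to-right scan:
  (1) 'c' (letter)
  (2) 'o' (letter)
  (3) 't' (letter)
  (4) 't' (letter)
  (5) 'o' (letter)
  (6) 'n' (letter)
Units from scan: 6
Sound units = 6 units


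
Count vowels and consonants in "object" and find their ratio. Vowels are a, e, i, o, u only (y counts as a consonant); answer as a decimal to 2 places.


Word: "object"
Vowels (a,e,i,o,u): 2
Consonants: 4
Ratio = 2/4
= 0.50


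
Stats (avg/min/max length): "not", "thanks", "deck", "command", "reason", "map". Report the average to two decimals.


Lengths: "not"=3, "thanks"=6, "deck"=4, "command"=7, "reason"=6, "map"=3
Sum = 29, Count = 6
Average = 29/6 = 4.83
= avg=4.83, min=3, max=7


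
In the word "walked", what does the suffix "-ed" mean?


Suffix: -ed
As in: walked -> walk + -ed
Meaning = past tense


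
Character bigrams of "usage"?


Word: "usage" (length 5)
Number of bigrams = 5 - 2 + 1 = 4
  Position 0: "us"
  Position 1: "sa"
  Position 2: "ag"
  Position 3: "ge"
Bigrams = "us", "sa", "ag", "ge"


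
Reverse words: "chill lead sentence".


Original: "chill lead sentence"
Words (1..n): chill | lead | sentence
Reversed (n..1): sentence | lead | chill
Result = "sentence lead chill"


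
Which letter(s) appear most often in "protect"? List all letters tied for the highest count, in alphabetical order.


Word: "protect"
Letter counts:
  'c': 1
  'e': 1
  'o': 1
  'p': 1
  'r': 1
  't': 2
Maximum count = 2
Most frequent = 't' (2 times each)


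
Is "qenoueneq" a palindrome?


Word: "qenoueneq"
Reversed: "qeneuoneq"
Forward == Backward? qenoueneq != qeneuoneq
Palindrome = No


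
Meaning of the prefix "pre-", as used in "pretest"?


Prefix: pre-
Example: pretest = pre- + test
Meaning = before


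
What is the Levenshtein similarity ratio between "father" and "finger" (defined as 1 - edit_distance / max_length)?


Word 1: "father" (length 6)
Word 2: "finger" (length 6)
One optimal edit sequence:
  1. keep 'f'
  2. substitute 'a' -> 'i'  (+1)
  3. substitute 't' -> 'n'  (+1)
  4. substitute 'h' -> 'g'  (+1)
  5. keep 'e'
  6. keep 'r'
Edit distance = 3
Max length = max(6, 6) = 6
Similarity = 1 - 3/6
= 0.5000


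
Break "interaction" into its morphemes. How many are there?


Word: "interaction"
Morphemes: inter- | act | -ion
Each morpheme carries meaning
= 3 morphemes


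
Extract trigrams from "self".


Word: "self" (length 4)
Number of trigrams = 4 - 3 + 1 = 2
  Position 0: "sel"
  Position 1: "elf"
Trigrams = "sel", "elf"


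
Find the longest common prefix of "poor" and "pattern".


Word 1: "poor"
Word 2: "pattern"
Comparing from start:
  Pos 0: 'p' == 'p'
  Pos 1: 'o' != 'a' (stop)
LCP = "p" (length 1)


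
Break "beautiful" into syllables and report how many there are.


Word: "beautiful"
Syllable breakdown: beau | ti | ful
Counting: 3 parts
= 3 syllables


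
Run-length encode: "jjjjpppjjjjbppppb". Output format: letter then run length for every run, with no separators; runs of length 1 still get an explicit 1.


String: "jjjjpppjjjjbppppb"
Scanning for consecutive runs:
  'j' x 4
  'p' x 3
  'j' x 4
  'b' x 1
  'p' x 4
  'b' x 1
RLE = "j4p3j4b1p4b1"


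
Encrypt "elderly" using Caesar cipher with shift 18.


Word: "elderly"
Shift: 18
Each letter → (letter + shift) mod 26:
  'e' (4) + 18 = 22 → 'w'
  'l' (11) + 18 = 3 → 'd'
  'd' (3) + 18 = 21 → 'v'
  'e' (4) + 18 = 22 → 'w'
  'r' (17) + 18 = 9 → 'j'
  'l' (11) + 18 = 3 → 'd'
  'y' (24) + 18 = 16 → 'q'
Result = "wdvwjdq"


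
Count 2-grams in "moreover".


Word: "moreover" (length 8)
Number of 2-grams = length - 2 + 1 = 8 - 2 + 1
= 7


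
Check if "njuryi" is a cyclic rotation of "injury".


Word: "injury", Candidate: "njuryi"
Method: check if candidate is substring of word+word
"injuryinjury" contains "njuryi"? Yes
Is rotation = Yes


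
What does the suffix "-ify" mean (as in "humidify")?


Suffix: -ify
Example: humidify = humid + -ify
Meaning = to make


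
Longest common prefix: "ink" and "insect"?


Word 1: "ink"
Word 2: "insect"
Comparing from start:
  Pos 0: 'i' == 'i'
  Pos 1: 'n' == 'n'
  Pos 2: 'k' != 's' (stop)
LCP = "in" (length 2)


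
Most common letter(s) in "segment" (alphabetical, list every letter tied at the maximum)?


Word: "segment"
Letter counts:
  'e': 2
  'g': 1
  'm': 1
  'n': 1
  's': 1
  't': 1
Maximum count = 2
Most frequent = 'e' (2 times each)


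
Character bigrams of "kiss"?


Word: "kiss" (length 4)
Number of bigrams = 4 - 2 + 1 = 3
  Position 0: "ki"
  Position 1: "is"
  Position 2: "ss"
Bigrams = "ki", "is", "ss"


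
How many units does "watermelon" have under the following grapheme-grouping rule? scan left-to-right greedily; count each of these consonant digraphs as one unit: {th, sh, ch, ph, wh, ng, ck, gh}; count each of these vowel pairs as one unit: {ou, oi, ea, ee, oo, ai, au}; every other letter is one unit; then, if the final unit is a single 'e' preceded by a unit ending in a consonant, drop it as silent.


Word: "watermelon" (10 letters)
Left-to-right scan:
  1. 'w' (letter)
  2. 'a' (letter)
  3. 't' (letter)
  4. 'e' (letter)
  5. 'r' (letter)
  6. 'm' (letter)
  7. 'e' (letter)
  8. 'l' (letter)
  9. 'o' (letter)
  10. 'n' (letter)
Units from scan: 10
Sound units = 10 units


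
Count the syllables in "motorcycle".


Word: "motorcycle"
Syllable breakdown: mo / tor / cy / cle
Counting: 4 parts
= 4 syllables


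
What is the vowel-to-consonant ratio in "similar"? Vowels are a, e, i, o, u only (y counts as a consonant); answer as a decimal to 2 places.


Word: "similar"
Vowels (a,e,i,o,u): 3
Consonants: 4
Ratio = 3/4
= 0.75


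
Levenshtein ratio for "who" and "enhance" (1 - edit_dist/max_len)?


Word 1: "who" (length 3)
Word 2: "enhance" (length 7)
One optimal edit sequence:
  1. insert 'e'  (+1)
  2. substitute 'w' -> 'n'  (+1)
  3. keep 'h'
  4. insert 'a'  (+1)
  5. insert 'n'  (+1)
  6. insert 'c'  (+1)
  7. substitute 'o' -> 'e'  (+1)
Edit distance = 6
Max length = max(3, 7) = 7
Similarity = 1 - 6/7
= 0.1429


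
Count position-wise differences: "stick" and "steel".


Comparing character by character (same length = 5):
  Pos 0: 's' vs 's' =
  Pos 1: 't' vs 't' =
  Pos 2: 'i' vs 'e' !=
  Pos 3: 'c' vs 'e' !=
  Pos 4: 'k' vs 'l' !=
Hamming distance = 3


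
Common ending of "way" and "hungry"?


Word 1: "way"
Word 2: "hungry"
Comparing from end:
  Pos -1: 'y' == 'y'
  Pos -2: 'a' != 'r' (stop)
LCS = "y" (length 1)


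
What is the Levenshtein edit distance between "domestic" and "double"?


Word 1: "domestic" (length 8)
Word 2: "double" (length 6)
One optimal edit sequence (insert/delete/substitute each cost 1):
  1. keep 'd'
  2. keep 'o'
  3. delete 'm'  (+1)
  4. delete 'e'  (+1)
  5. substitute 's' -> 'u'  (+1)
  6. substitute 't' -> 'b'  (+1)
  7. substitute 'i' -> 'l'  (+1)
  8. substitute 'c' -> 'e'  (+1)
Total edit operations: 6
Edit distance = 6


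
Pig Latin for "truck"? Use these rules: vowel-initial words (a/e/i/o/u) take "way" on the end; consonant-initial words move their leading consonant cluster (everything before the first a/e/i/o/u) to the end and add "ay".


Word: "truck"
Starts with consonant(s) → move to end, add 'ay'
Consonant cluster: "tr"
Pig Latin = "ucktray"


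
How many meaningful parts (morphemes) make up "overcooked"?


Word: "overcooked"
Morphemes: over- | cook | -ed
Each morpheme carries meaning
= 3 morphemes


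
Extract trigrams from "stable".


Word: "stable" (length 6)
Number of trigrams = 6 - 3 + 1 = 4
  Position 0: "sta"
  Position 1: "tab"
  Position 2: "abl"
  Position 3: "ble"
Trigrams = "sta", "tab", "abl", "ble"


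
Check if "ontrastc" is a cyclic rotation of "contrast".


Word: "contrast", Candidate: "ontrastc"
Method: check if candidate is substring of word+word
"contrastcontrast" contains "ontrastc"? Yes
Is rotation = Yes


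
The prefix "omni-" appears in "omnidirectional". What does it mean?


Prefix: omni-
Example: omnidirectional (omni- + directional)
Meaning = all


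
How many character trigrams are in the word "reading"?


Word: "reading" (length 7)
Number of 3-grams = length - 3 + 1 = 7 - 3 + 1
= 5


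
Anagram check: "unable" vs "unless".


Word 1: "unable" → sorted: abelnu
Word 2: "unless" → sorted: elnssu
Same letters? abelnu != elnssu
Anagram = No


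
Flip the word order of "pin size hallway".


Original: "pin size hallway"
Words (1..n): pin | size | hallway
Reversed (n..1): hallway | size | pin
Result = "hallway size pin"


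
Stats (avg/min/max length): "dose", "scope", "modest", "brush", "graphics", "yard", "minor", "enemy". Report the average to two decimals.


Lengths: "dose"=4, "scope"=5, "modest"=6, "brush"=5, "graphics"=8, "yard"=4, "minor"=5, "enemy"=5
Sum = 42, Count = 8
Average = 42/8 = 5.25
= avg=5.25, min=4, max=8


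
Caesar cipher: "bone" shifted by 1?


Word: "bone"
Shift: 1
Each letter → (letter + shift) mod 26:
  'b' (1) + 1 = 2 → 'c'
  'o' (14) + 1 = 15 → 'p'
  'n' (13) + 1 = 14 → 'o'
  'e' (4) + 1 = 5 → 'f'
Result = "cpof"


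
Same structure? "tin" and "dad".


Pattern of "tin": [0, 1, 2]
Pattern of "dad": [0, 1, 0]
Patterns do not match
Same pattern = No


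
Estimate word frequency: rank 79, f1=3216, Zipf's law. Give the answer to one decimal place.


Zipf's law: f(r) = f(1) / r
f(1) = 3216
f(79) = 3216 / 79
= 40.7 occurrences


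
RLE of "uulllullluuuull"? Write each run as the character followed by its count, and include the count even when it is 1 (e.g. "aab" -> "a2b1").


String: "uulllullluuuull"
Scanning for consecutive runs:
  'u' x 2
  'l' x 3
  'u' x 1
  'l' x 3
  'u' x 4
  'l' x 2
RLE = "u2l3u1l3u4l2"


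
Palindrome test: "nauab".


Word: "nauab"
Reversed: "bauan"
Forward == Backward? nauab != bauan
Palindrome = No


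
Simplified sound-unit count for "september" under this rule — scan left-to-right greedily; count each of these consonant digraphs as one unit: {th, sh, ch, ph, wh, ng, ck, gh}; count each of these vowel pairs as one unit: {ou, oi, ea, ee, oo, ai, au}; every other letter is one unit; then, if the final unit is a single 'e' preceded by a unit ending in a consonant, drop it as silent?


Word: "september" (9 letters)
Left-to-right scan:
  [1] 's' (letter)
  [2] 'e' (letter)
  [3] 'p' (letter)
  [4] 't' (letter)
  [5] 'e' (letter)
  [6] 'm' (letter)
  [7] 'b' (letter)
  [8] 'e' (letter)
  [9] 'r' (letter)
Units from scan: 9
Sound units = 9 units


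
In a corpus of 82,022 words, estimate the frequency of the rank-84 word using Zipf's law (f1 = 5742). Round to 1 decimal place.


Zipf's law: f(r) = f(1) / r
f(1) = 5742
f(84) = 5742 / 84
= 68.4 occurrences


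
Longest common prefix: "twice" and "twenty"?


Word 1: "twice"
Word 2: "twenty"
Comparing from start:
  Pos 0: 't' == 't'
  Pos 1: 'w' == 'w'
  Pos 2: 'i' != 'e' (stop)
LCP = "tw" (length 2)


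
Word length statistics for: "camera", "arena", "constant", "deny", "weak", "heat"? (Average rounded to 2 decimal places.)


Lengths: "camera"=6, "arena"=5, "constant"=8, "deny"=4, "weak"=4, "heat"=4
Sum = 31, Count = 6
Average = 31/6 = 5.17
= avg=5.17, min=4, max=8


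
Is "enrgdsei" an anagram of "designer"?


Word 1: "designer" → sorted: deeginrs
Word 2: "enrgdsei" → sorted: deeginrs
Same letters? deeginrs == deeginrs
Anagram = Yes


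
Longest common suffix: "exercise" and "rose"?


Word 1: "exercise"
Word 2: "rose"
Comparing from end:
  Pos -1: 'e' == 'e'
  Pos -2: 's' == 's'
  Pos -3: 'i' != 'o' (stop)
LCS = "se" (length 2)


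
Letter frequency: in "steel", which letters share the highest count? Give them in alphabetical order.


Word: "steel"
Letter counts:
  'e': 2
  'l': 1
  's': 1
  't': 1
Maximum count = 2
Most frequent = 'e' (2 times each)


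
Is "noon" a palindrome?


Word: "noon"
Reversed: "noon"
Forward == Backward? noon == noon
Palindrome = Yes


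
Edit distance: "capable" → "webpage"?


Word 1: "capable" (length 7)
Word 2: "webpage" (length 7)
One optimal edit sequence (insert/delete/substitute each cost 1):
  1. insert 'w'  (+1)
  2. substitute 'c' -> 'e'  (+1)
  3. substitute 'a' -> 'b'  (+1)
  4. keep 'p'
  5. keep 'a'
  6. delete 'b'  (+1)
  7. substitute 'l' -> 'g'  (+1)
  8. keep 'e'
Total edit operations: 5
Edit distance = 5


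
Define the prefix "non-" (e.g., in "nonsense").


Prefix: non-
As in: nonsense -> non- + sense
Meaning = not


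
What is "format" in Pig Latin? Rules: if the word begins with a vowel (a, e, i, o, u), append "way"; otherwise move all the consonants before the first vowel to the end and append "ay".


Word: "format"
Starts with consonant(s) → move to end, add 'ay'
Consonant cluster: "f"
Pig Latin = "ormatfay"


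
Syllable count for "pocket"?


Word: "pocket"
Syllable breakdown: pock / et
Counting: 2 parts
= 2 syllables


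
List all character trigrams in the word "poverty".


Word: "poverty" (length 7)
Number of trigrams = 7 - 3 + 1 = 5
  Position 0: "pov"
  Position 1: "ove"
  Position 2: "ver"
  Position 3: "ert"
  Position 4: "rty"
Trigrams = "pov", "ove", "ver", "ert", "rty"


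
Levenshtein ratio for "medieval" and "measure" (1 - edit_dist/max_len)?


Word 1: "medieval" (length 8)
Word 2: "measure" (length 7)
One optimal edit sequence:
  1. keep 'm'
  2. keep 'e'
  3. delete 'd'  (+1)
  4. substitute 'i' -> 'a'  (+1)
  5. substitute 'e' -> 's'  (+1)
  6. substitute 'v' -> 'u'  (+1)
  7. substitute 'a' -> 'r'  (+1)
  8. substitute 'l' -> 'e'  (+1)
Edit distance = 6
Max length = max(8, 7) = 8
Similarity = 1 - 6/8
= 0.2500


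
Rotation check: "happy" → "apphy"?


Word: "happy", Candidate: "apphy"
Method: check if candidate is substring of word+word
"happyhappy" contains "apphy"? No
Is rotation = No


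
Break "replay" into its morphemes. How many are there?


Word: "replay"
Morphemes: re- / play
Each morpheme carries meaning
= 2 morphemes


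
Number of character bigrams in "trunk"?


Word: "trunk" (length 5)
Number of 2-grams = length - 2 + 1 = 5 - 2 + 1
= 4


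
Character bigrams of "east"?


Word: "east" (length 4)
Number of bigrams = 4 - 2 + 1 = 3
  Position 0: "ea"
  Position 1: "as"
  Position 2: "st"
Bigrams = "ea", "as", "st"


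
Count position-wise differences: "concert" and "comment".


Comparing character by character (same length = 7):
  Pos 0: 'c' vs 'c' =
  Pos 1: 'o' vs 'o' =
  Pos 2: 'n' vs 'm' !=
  Pos 3: 'c' vs 'm' !=
  Pos 4: 'e' vs 'e' =
  Pos 5: 'r' vs 'n' !=
  Pos 6: 't' vs 't' =
Hamming distance = 3


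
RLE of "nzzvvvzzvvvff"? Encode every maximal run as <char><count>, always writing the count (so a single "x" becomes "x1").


String: "nzzvvvzzvvvff"
Scanning for consecutive runs:
  'n' x 1
  'z' x 2
  'v' x 3
  'z' x 2
  'v' x 3
  'f' x 2
RLE = "n1z2v3z2v3f2"


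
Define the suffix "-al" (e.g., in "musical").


Suffix: -al
Example: musical (music + -al)
Meaning = relating to


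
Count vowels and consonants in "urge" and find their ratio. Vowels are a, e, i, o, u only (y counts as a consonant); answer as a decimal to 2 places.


Word: "urge"
Vowels (a,e,i,o,u): 2
Consonants: 2
Ratio = 2/2
= 1.00


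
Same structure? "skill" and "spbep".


Pattern of "skill": [0, 1, 2, 3, 3]
Pattern of "spbep": [0, 1, 2, 3, 1]
Patterns do not match
Same pattern = No


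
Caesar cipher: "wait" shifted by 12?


Word: "wait"
Shift: 12
Each letter → (letter + shift) mod 26:
  'w' (22) + 12 = 8 → 'i'
  'a' (0) + 12 = 12 → 'm'
  'i' (8) + 12 = 20 → 'u'
  't' (19) + 12 = 5 → 'f'
Result = "imuf"


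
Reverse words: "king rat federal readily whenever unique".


Original: "king rat federal readily whenever unique"
Words (1..n): king | rat | federal | readily | whenever | unique
Reversed (n..1): unique | whenever | readily | federal | rat | king
Result = "unique whenever readily federal rat king"


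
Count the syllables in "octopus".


Word: "octopus"
Syllable breakdown: oc-to-pus
Counting: 3 parts
= 3 syllables


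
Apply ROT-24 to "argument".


Word: "argument"
Shift: 24
Each letter → (letter + shift) mod 26:
  'a' (0) + 24 = 24 → 'y'
  'r' (17) + 24 = 15 → 'p'
  'g' (6) + 24 = 4 → 'e'
  'u' (20) + 24 = 18 → 's'
  'm' (12) + 24 = 10 → 'k'
  'e' (4) + 24 = 2 → 'c'
  'n' (13) + 24 = 11 → 'l'
  't' (19) + 24 = 17 → 'r'
Result = "ypeskclr"


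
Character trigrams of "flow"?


Word: "flow" (length 4)
Number of trigrams = 4 - 3 + 1 = 2
  Position 0: "flo"
  Position 1: "low"
Trigrams = "flo", "low"


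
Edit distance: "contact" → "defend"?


Word 1: "contact" (length 7)
Word 2: "defend" (length 6)
One optimal edit sequence (insert/delete/substitute each cost 1):
  1. delete 'c'  (+1)
  2. substitute 'o' -> 'd'  (+1)
  3. substitute 'n' -> 'e'  (+1)
  4. substitute 't' -> 'f'  (+1)
  5. substitute 'a' -> 'e'  (+1)
  6. substitute 'c' -> 'n'  (+1)
  7. substitute 't' -> 'd'  (+1)
Total edit operations: 7
Edit distance = 7


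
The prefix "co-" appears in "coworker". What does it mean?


Prefix: co-
Example: coworker = co- + worker
Meaning = together


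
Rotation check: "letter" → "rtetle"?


Word: "letter", Candidate: "rtetle"
Method: check if candidate is substring of word+word
"letterletter" contains "rtetle"? No
Is rotation = No


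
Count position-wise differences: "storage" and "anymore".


Comparing character by character (same length = 7):
  Pos 0: 's' vs 'a' !=
  Pos 1: 't' vs 'n' !=
  Pos 2: 'o' vs 'y' !=
  Pos 3: 'r' vs 'm' !=
  Pos 4: 'a' vs 'o' !=
  Pos 5: 'g' vs 'r' !=
  Pos 6: 'e' vs 'e' =
Hamming distance = 6


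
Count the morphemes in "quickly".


Word: "quickly"
Morphemes: quick | -ly
Each morpheme carries meaning
= 2 morphemes


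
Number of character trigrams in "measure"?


Word: "measure" (length 7)
Number of 3-grams = length - 3 + 1 = 7 - 3 + 1
= 5


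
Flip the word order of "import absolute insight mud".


Original: "import absolute insight mud"
Words (1..n): import | absolute | insight | mud
Reversed (n..1): mud | insight | absolute | import
Result = "mud insight absolute import"


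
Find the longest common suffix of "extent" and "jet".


Word 1: "extent"
Word 2: "jet"
Comparing from end:
  Pos -1: 't' == 't'
  Pos -2: 'n' != 'e' (stop)
LCS = "t" (length 1)


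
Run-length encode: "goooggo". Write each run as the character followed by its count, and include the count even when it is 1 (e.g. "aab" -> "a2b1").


String: "goooggo"
Scanning for consecutive runs:
  'g' x 1
  'o' x 3
  'g' x 2
  'o' x 1
RLE = "g1o3g2o1"


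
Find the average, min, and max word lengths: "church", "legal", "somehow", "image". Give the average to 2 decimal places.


Lengths: "church"=6, "legal"=5, "somehow"=7, "image"=5
Sum = 23, Count = 4
Average = 23/4 = 5.75
= avg=5.75, min=5, max=7


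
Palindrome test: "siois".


Word: "siois"
Reversed: "siois"
Forward == Backward? siois == siois
Palindrome = Yes


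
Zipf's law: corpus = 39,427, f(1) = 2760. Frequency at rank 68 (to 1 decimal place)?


Zipf's law: f(r) = f(1) / r
f(1) = 2760
f(68) = 2760 / 68
= 40.6 occurrences


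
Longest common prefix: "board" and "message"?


Word 1: "board"
Word 2: "message"
Comparing from start:
  Pos 0: 'b' != 'm' (stop)
LCP = "" (length 0)


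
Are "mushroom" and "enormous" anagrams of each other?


Word 1: "mushroom" → sorted: hmmoorsu
Word 2: "enormous" → sorted: emnoorsu
Same letters? hmmoorsu != emnoorsu
Anagram = No


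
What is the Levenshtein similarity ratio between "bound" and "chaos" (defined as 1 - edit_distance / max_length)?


Word 1: "bound" (length 5)
Word 2: "chaos" (length 5)
One optimal edit sequence:
  1. substitute 'b' -> 'c'  (+1)
  2. substitute 'o' -> 'h'  (+1)
  3. substitute 'u' -> 'a'  (+1)
  4. substitute 'n' -> 'o'  (+1)
  5. substitute 'd' -> 's'  (+1)
Edit distance = 5
Max length = max(5, 5) = 5
Similarity = 1 - 5/5
= 0.0000


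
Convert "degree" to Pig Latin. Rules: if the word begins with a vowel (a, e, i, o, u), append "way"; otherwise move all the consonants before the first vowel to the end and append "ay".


Word: "degree"
Starts with consonant(s) → move to end, add 'ay'
Consonant cluster: "d"
Pig Latin = "egreeday"


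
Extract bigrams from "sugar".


Word: "sugar" (length 5)
Number of bigrams = 5 - 2 + 1 = 4
  Position 0: "su"
  Position 1: "ug"
  Position 2: "ga"
  Position 3: "ar"
Bigrams = "su", "ug", "ga", "ar"


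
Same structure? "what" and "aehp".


Pattern of "what": [0, 1, 2, 3]
Pattern of "aehp": [0, 1, 2, 3]
Patterns match
Same pattern = Yes


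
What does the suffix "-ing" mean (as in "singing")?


Suffix: -ing
Example: singing = sing + -ing
Meaning = present participle


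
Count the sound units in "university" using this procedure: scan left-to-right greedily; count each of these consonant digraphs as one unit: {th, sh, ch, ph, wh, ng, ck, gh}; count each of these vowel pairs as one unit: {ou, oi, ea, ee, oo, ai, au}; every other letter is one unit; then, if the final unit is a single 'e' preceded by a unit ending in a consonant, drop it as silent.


Word: "university" (10 letters)
Left-to-right scan:
  1. 'u' (letter)
  2. 'n' (letter)
  3. 'i' (letter)
  4. 'v' (letter)
  5. 'e' (letter)
  6. 'r' (letter)
  7. 's' (letter)
  8. 'i' (letter)
  9. 't' (letter)
  10. 'y' (letter)
Units from scan: 10
Sound units = 10 units


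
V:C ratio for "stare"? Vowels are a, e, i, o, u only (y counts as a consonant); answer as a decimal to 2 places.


Word: "stare"
Vowels (a,e,i,o,u): 2
Consonants: 3
Ratio = 2/3
= 0.67


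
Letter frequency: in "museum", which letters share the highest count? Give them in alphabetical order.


Word: "museum"
Letter counts:
  'e': 1
  'm': 2
  's': 1
  'u': 2
Maximum count = 2
Most frequent = 'm', 'u' (2 times each)


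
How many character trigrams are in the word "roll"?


Word: "roll" (length 4)
Number of 3-grams = length - 3 + 1 = 4 - 3 + 1
= 2


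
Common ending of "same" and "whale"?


Word 1: "same"
Word 2: "whale"
Comparing from end:
  Pos -1: 'e' == 'e'
  Pos -2: 'm' != 'l' (stop)
LCS = "e" (length 1)


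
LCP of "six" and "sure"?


Word 1: "six"
Word 2: "sure"
Comparing from start:
  Pos 0: 's' == 's'
  Pos 1: 'i' != 'u' (stop)
LCP = "s" (length 1)


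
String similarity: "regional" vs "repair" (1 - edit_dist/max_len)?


Word 1: "regional" (length 8)
Word 2: "repair" (length 6)
One optimal edit sequence:
  1. keep 'r'
  2. keep 'e'
  3. delete 'g'  (+1)
  4. delete 'i'  (+1)
  5. substitute 'o' -> 'p'  (+1)
  6. substitute 'n' -> 'a'  (+1)
  7. substitute 'a' -> 'i'  (+1)
  8. substitute 'l' -> 'r'  (+1)
Edit distance = 6
Max length = max(8, 6) = 8
Similarity = 1 - 6/8
= 0.2500


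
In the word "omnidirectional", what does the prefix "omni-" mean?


Prefix: omni-
Example: omnidirectional (omni- + directional)
Meaning = all


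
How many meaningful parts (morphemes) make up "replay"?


Word: "replay"
Morphemes: re- / play
Each morpheme carries meaning
= 2 morphemes


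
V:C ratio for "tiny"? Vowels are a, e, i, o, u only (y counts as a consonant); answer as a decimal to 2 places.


Word: "tiny"
Vowels (a,e,i,o,u): 1
Consonants: 3
Ratio = 1/3
= 0.33


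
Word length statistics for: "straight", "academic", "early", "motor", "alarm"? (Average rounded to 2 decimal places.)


Lengths: "straight"=8, "academic"=8, "early"=5, "motor"=5, "alarm"=5
Sum = 31, Count = 5
Average = 31/5 = 6.20
= avg=6.20, min=5, max=8


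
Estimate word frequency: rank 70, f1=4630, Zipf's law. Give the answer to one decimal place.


Zipf's law: f(r) = f(1) / r
f(1) = 4630
f(70) = 4630 / 70
= 66.1 occurrences


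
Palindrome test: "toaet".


Word: "toaet"
Reversed: "teaot"
Forward == Backward? toaet != teaot
Palindrome = No


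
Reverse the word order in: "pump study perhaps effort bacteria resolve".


Original: "pump study perhaps effort bacteria resolve"
Words (1..n): pump | study | perhaps | effort | bacteria | resolve
Reversed (n..1): resolve | bacteria | effort | perhaps | study | pump
Result = "resolve bacteria effort perhaps study pump"


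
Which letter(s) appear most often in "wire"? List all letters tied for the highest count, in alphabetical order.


Word: "wire"
Letter counts:
  'e': 1
  'i': 1
  'r': 1
  'w': 1
Maximum count = 1
Most frequent = 'e', 'i', 'r', 'w' (1 time each)


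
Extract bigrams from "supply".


Word: "supply" (length 6)
Number of bigrams = 6 - 2 + 1 = 5
  Position 0: "su"
  Position 1: "up"
  Position 2: "pp"
  Position 3: "pl"
  Position 4: "ly"
Bigrams = "su", "up", "pp", "pl", "ly"


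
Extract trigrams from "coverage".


Word: "coverage" (length 8)
Number of trigrams = 8 - 3 + 1 = 6
  Position 0: "cov"
  Position 1: "ove"
  Position 2: "ver"
  Position 3: "era"
  Position 4: "rag"
  Position 5: "age"
Trigrams = "cov", "ove", "ver", "era", "rag", "age"


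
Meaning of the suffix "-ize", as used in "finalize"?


Suffix: -ize
As in: finalize -> final + -ize
Meaning = to make


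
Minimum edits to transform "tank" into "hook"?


Word 1: "tank" (length 4)
Word 2: "hook" (length 4)
One optimal edit sequence (insert/delete/substitute each cost 1):
  1. substitute 't' -> 'h'  (+1)
  2. substitute 'a' -> 'o'  (+1)
  3. substitute 'n' -> 'o'  (+1)
  4. keep 'k'
Total edit operations: 3
Edit distance = 3


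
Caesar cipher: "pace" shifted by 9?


Word: "pace"
Shift: 9
Each letter → (letter + shift) mod 26:
  'p' (15) + 9 = 24 → 'y'
  'a' (0) + 9 = 9 → 'j'
  'c' (2) + 9 = 11 → 'l'
  'e' (4) + 9 = 13 → 'n'
Result = "yjln"


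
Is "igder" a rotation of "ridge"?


Word: "ridge", Candidate: "igder"
Method: check if candidate is substring of word+word
"ridgeridge" contains "igder"? No
Is rotation = No


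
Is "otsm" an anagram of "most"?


Word 1: "most" → sorted: most
Word 2: "otsm" → sorted: most
Same letters? most == most
Anagram = Yes


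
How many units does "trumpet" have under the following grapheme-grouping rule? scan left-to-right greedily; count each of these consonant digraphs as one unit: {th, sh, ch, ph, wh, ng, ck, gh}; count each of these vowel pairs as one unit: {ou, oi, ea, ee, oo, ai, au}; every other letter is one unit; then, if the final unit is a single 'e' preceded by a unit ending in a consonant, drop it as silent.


Word: "trumpet" (7 letters)
Left-to-right scan:
  [1] 't' (letter)
  [2] 'r' (letter)
  [3] 'u' (letter)
  [4] 'm' (letter)
  [5] 'p' (letter)
  [6] 'e' (letter)
  [7] 't' (letter)
Units from scan: 7
Sound units = 7 units


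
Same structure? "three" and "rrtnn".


Pattern of "three": [0, 1, 2, 3, 3]
Pattern of "rrtnn": [0, 0, 1, 2, 2]
Patterns do not match
Same pattern = No


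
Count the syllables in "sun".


Word: "sun"
Syllable breakdown: sun
Counting: 1 part
= 1 syllable


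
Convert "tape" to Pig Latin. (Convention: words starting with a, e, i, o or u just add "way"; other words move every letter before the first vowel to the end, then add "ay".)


Word: "tape"
Starts with consonant(s) → move to end, add 'ay'
Consonant cluster: "t"
Pig Latin = "apetay"


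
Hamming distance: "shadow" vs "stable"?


Comparing character by character (same length = 6):
  Pos 0: 's' vs 's' =
  Pos 1: 'h' vs 't' !=
  Pos 2: 'a' vs 'a' =
  Pos 3: 'd' vs 'b' !=
  Pos 4: 'o' vs 'l' !=
  Pos 5: 'w' vs 'e' !=
Hamming distance = 4


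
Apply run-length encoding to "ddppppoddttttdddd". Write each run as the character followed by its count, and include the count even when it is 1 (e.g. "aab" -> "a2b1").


String: "ddppppoddttttdddd"
Scanning for consecutive runs:
  'd' x 2
  'p' x 4
  'o' x 1
  'd' x 2
  't' x 4
  'd' x 4
RLE = "d2p4o1d2t4d4"


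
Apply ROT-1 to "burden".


Word: "burden"
Shift: 1
Each letter → (letter + shift) mod 26:
  'b' (1) + 1 = 2 → 'c'
  'u' (20) + 1 = 21 → 'v'
  'r' (17) + 1 = 18 → 's'
  'd' (3) + 1 = 4 → 'e'
  'e' (4) + 1 = 5 → 'f'
  'n' (13) + 1 = 14 → 'o'
Result = "cvsefo"


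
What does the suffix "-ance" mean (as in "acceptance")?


Suffix: -ance
As in: acceptance -> accept + -ance
Meaning = state of


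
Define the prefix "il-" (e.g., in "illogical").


Prefix: il-
Example: illogical (il- + logical)
Meaning = not


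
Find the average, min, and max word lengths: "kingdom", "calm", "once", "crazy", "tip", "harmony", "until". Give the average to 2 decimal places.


Lengths: "kingdom"=7, "calm"=4, "once"=4, "crazy"=5, "tip"=3, "harmony"=7, "until"=5
Sum = 35, Count = 7
Average = 35/7 = 5.00
= avg=5.00, min=3, max=7


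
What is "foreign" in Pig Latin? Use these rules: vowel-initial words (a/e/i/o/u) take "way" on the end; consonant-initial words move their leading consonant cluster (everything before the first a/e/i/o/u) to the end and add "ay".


Word: "foreign"
Starts with consonant(s) → move to end, add 'ay'
Consonant cluster: "f"
Pig Latin = "oreignfay"


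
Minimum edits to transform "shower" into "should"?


Word 1: "shower" (length 6)
Word 2: "should" (length 6)
One optimal edit sequence (insert/delete/substitute each cost 1):
  1. keep 's'
  2. keep 'h'
  3. keep 'o'
  4. substitute 'w' -> 'u'  (+1)
  5. substitute 'e' -> 'l'  (+1)
  6. substitute 'r' -> 'd'  (+1)
Total edit operations: 3
Edit distance = 3


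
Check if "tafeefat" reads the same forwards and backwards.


Word: "tafeefat"
Reversed: "tafeefat"
Forward == Backward? tafeefat == tafeefat
Palindrome = Yes


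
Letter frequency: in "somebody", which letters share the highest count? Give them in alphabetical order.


Word: "somebody"
Letter counts:
  'b': 1
  'd': 1
  'e': 1
  'm': 1
  'o': 2
  's': 1
  'y': 1
Maximum count = 2
Most frequent = 'o' (2 times each)


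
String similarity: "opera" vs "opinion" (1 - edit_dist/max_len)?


Word 1: "opera" (length 5)
Word 2: "opinion" (length 7)
One optimal edit sequence:
  1. keep 'o'
  2. keep 'p'
  3. insert 'i'  (+1)
  4. insert 'n'  (+1)
  5. substitute 'e' -> 'i'  (+1)
  6. substitute 'r' -> 'o'  (+1)
  7. substitute 'a' -> 'n'  (+1)
Edit distance = 5
Max length = max(5, 7) = 7
Similarity = 1 - 5/7
= 0.2857


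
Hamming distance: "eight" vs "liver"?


Comparing character by character (same length = 5):
  Pos 0: 'e' vs 'l' !=
  Pos 1: 'i' vs 'i' =
  Pos 2: 'g' vs 'v' !=
  Pos 3: 'h' vs 'e' !=
  Pos 4: 't' vs 'r' !=
Hamming distance = 4


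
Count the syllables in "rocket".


Word: "rocket"
Syllable breakdown: rock | et
Counting: 2 parts
= 2 syllables


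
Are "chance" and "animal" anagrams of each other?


Word 1: "chance" → sorted: accehn
Word 2: "animal" → sorted: aailmn
Same letters? accehn != aailmn
Anagram = No


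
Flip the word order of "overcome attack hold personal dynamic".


Original: "overcome attack hold personal dynamic"
Words (1..n): overcome | attack | hold | personal | dynamic
Reversed (n..1): dynamic | personal | hold | attack | overcome
Result = "dynamic personal hold attack overcome"


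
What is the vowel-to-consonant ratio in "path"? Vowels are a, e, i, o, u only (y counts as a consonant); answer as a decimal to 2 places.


Word: "path"
Vowels (a,e,i,o,u): 1
Consonants: 3
Ratio = 1/3
= 0.33


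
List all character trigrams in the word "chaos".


Word: "chaos" (length 5)
Number of trigrams = 5 - 3 + 1 = 3
  Position 0: "cha"
  Position 1: "hao"
  Position 2: "aos"
Trigrams = "cha", "hao", "aos"


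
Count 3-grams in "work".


Word: "work" (length 4)
Number of 3-grams = length - 3 + 1 = 4 - 3 + 1
= 2


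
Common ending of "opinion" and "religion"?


Word 1: "opinion"
Word 2: "religion"
Comparing from end:
  Pos -1: 'n' == 'n'
  Pos -2: 'o' == 'o'
  Pos -3: 'i' == 'i'
  Pos -4: 'n' != 'g' (stop)
LCS = "ion" (length 3)


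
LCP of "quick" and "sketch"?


Word 1: "quick"
Word 2: "sketch"
Comparing from start:
  Pos 0: 'q' != 's' (stop)
LCP = "" (length 0)


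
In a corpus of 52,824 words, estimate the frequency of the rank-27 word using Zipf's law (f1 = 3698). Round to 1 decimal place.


Zipf's law: f(r) = f(1) / r
f(1) = 3698
f(27) = 3698 / 27
= 137.0 occurrences


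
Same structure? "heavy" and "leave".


Pattern of "heavy": [0, 1, 2, 3, 4]
Pattern of "leave": [0, 1, 2, 3, 1]
Patterns do not match
Same pattern = No


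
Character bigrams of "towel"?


Word: "towel" (length 5)
Number of bigrams = 5 - 2 + 1 = 4
  Position 0: "to"
  Position 1: "ow"
  Position 2: "we"
  Position 3: "el"
Bigrams = "to", "ow", "we", "el"


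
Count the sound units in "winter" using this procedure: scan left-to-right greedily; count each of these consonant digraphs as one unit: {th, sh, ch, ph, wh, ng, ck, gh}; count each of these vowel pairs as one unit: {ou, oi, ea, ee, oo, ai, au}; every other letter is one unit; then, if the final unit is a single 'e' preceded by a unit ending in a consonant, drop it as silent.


Word: "winter" (6 letters)
Left-to-right scan:
  (1) 'w' (letter)
  (2) 'i' (letter)
  (3) 'n' (letter)
  (4) 't' (letter)
  (5) 'e' (letter)
  (6) 'r' (letter)
Units from scan: 6
Sound units = 6 units


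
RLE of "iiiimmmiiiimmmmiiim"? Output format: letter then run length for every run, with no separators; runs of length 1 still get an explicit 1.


String: "iiiimmmiiiimmmmiiim"
Scanning for consecutive runs:
  'i' x 4
  'm' x 3
  'i' x 4
  'm' x 4
  'i' x 3
  'm' x 1
RLE = "i4m3i4m4i3m1"


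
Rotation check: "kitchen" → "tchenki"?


Word: "kitchen", Candidate: "tchenki"
Method: check if candidate is substring of word+word
"kitchenkitchen" contains "tchenki"? Yes
Is rotation = Yes


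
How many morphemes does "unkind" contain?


Word: "unkind"
Morphemes: un- | kind
Each morpheme carries meaning
= 2 morphemes


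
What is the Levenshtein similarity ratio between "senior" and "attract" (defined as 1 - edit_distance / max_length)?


Word 1: "senior" (length 6)
Word 2: "attract" (length 7)
One optimal edit sequence:
  1. insert 'a'  (+1)
  2. substitute 's' -> 't'  (+1)
  3. substitute 'e' -> 't'  (+1)
  4. substitute 'n' -> 'r'  (+1)
  5. substitute 'i' -> 'a'  (+1)
  6. substitute 'o' -> 'c'  (+1)
  7. substitute 'r' -> 't'  (+1)
Edit distance = 7
Max length = max(6, 7) = 7
Similarity = 1 - 7/7
= 0.0000


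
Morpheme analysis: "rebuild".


Word: "rebuild"
Morphemes: re- / build
Each morpheme carries meaning
= 2 morphemes


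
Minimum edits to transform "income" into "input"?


Word 1: "income" (length 6)
Word 2: "input" (length 5)
One optimal edit sequence (insert/delete/substitute each cost 1):
  1. keep 'i'
  2. keep 'n'
  3. delete 'c'  (+1)
  4. substitute 'o' -> 'p'  (+1)
  5. substitute 'm' -> 'u'  (+1)
  6. substitute 'e' -> 't'  (+1)
Total edit operations: 4
Edit distance = 4


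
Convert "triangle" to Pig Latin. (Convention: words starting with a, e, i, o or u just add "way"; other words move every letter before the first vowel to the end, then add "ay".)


Word: "triangle"
Starts with consonant(s) → move to end, add 'ay'
Consonant cluster: "tr"
Pig Latin = "iangletray"
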